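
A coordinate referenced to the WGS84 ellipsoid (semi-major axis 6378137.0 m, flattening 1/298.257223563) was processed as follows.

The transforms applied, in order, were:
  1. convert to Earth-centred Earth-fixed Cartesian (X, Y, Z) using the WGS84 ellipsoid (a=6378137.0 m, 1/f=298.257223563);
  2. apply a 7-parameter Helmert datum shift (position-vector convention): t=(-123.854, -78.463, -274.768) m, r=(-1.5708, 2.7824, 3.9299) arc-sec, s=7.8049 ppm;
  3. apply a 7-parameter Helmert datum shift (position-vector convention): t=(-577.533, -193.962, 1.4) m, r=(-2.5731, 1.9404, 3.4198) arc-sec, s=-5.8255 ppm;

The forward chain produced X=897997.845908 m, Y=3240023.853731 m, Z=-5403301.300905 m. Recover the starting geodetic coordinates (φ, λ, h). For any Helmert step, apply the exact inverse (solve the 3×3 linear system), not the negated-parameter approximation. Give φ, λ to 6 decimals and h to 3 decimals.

φ=-58.274518°, λ=74.495017°, h=1238.330 m

start: X=897997.8459, Y=3240023.8537, Z=-5403301.3009 m
→ Helmert⁻¹: X=898685.1669, Y=3240289.1964, Z=-5403285.3020
→ Helmert⁻¹: X=898936.6262, Y=3240366.3875, Z=-5402931.5614
→ geod (Bowring, a=6378137.000): φ=-58.27451800°, λ=74.49501700°, h=1238.3300 m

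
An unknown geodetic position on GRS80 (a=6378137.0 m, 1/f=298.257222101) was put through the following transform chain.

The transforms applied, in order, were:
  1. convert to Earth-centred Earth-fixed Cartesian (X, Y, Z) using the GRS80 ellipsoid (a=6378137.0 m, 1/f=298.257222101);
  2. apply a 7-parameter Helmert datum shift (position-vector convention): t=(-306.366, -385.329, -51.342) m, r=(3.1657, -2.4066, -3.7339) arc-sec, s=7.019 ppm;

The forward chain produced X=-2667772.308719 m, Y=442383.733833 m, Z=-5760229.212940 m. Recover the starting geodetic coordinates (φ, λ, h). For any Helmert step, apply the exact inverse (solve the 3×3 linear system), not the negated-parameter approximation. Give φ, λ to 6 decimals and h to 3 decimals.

start: X=-2667772.3087, Y=442383.7338, Z=-5760229.2129 m
→ Helmert⁻¹: X=-2667522.4389, Y=442629.2616, Z=-5760113.1105
→ geod (Bowring, a=6378137.000): φ=-65.00067500°, λ=170.57859800°, h=2616.6070 m

φ=-65.000675°, λ=170.578598°, h=2616.607 m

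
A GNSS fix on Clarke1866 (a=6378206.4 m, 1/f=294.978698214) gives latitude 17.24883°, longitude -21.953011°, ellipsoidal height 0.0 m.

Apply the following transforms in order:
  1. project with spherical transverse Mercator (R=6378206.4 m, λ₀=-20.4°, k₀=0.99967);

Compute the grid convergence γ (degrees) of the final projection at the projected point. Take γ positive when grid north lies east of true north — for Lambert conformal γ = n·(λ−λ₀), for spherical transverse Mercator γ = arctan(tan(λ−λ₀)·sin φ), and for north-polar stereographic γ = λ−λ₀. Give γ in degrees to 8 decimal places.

-0.46060493

start: φ=17.248830°, λ=-21.953011°, h=0.000 m
→ into tm (λ₀=-20.4°): φ=17.24883000°, λ−λ₀=-1.55301100°
convergence γ = -0.46060493°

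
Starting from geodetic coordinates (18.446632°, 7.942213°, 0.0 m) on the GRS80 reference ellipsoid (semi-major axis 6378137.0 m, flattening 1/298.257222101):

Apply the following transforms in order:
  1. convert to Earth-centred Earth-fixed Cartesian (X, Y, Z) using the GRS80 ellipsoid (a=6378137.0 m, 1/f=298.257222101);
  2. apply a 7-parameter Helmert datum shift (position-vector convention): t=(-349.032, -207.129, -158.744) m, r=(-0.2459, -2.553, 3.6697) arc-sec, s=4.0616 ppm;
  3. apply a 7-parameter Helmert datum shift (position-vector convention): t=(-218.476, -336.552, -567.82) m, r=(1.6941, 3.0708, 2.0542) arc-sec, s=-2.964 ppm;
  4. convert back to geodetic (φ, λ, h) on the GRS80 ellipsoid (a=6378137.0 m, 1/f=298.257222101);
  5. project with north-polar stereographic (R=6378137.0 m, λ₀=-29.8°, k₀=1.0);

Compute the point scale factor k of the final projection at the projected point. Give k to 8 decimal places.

start: φ=18.446632°, λ=7.942213°, h=0.000 m
→ ECEF (a=6378137.000, f=1/298.257222101): X=5994393.8234, Y=836292.7822, Z=2005339.5077
→ Helmert 7p (PV): X=5994029.4388, Y=836198.0885, Z=2005262.1063
→ Helmert 7p (PV): X=5993814.7223, Y=835902.2830, Z=2004605.9737
→ geod (Bowring, a=6378137.000): φ=18.44213858°, λ=7.93930896°, h=-827.3402 m
→ into stereo (λ₀=-29.8°): φ=18.44213858°, λ−λ₀=37.73930896°
scale k = 1.51935644

1.51935644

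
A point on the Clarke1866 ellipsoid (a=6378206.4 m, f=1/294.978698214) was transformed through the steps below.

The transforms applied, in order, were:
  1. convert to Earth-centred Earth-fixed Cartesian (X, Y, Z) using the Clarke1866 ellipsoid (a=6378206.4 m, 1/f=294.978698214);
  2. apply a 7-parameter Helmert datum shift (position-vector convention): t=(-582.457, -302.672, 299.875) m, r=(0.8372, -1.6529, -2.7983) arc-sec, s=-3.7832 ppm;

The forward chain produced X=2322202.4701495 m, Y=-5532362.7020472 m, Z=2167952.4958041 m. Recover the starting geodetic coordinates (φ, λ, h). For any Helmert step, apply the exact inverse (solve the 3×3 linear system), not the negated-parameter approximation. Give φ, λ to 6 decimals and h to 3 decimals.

φ=19.988435°, λ=-67.222621°, h=3803.135 m

start: X=2322202.4701, Y=-5532362.7020, Z=2167952.4958 m
→ Helmert⁻¹: X=2322886.1359, Y=-5532040.6472, Z=2167664.6609
→ geod (Bowring, a=6378206.400): φ=19.98843500°, λ=-67.22262100°, h=3803.1350 m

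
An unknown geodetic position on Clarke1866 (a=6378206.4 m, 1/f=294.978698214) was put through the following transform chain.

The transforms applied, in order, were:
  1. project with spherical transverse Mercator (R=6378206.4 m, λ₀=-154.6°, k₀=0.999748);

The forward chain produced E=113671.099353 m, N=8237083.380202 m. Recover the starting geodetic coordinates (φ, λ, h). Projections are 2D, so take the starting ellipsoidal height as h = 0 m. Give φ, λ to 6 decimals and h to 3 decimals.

start: E=113671.0994, N=8237083.3802 m
→ tm⁻¹: φ=73.98108500°, λ=-150.89658600°

φ=73.981085°, λ=-150.896586°, h=0.000 m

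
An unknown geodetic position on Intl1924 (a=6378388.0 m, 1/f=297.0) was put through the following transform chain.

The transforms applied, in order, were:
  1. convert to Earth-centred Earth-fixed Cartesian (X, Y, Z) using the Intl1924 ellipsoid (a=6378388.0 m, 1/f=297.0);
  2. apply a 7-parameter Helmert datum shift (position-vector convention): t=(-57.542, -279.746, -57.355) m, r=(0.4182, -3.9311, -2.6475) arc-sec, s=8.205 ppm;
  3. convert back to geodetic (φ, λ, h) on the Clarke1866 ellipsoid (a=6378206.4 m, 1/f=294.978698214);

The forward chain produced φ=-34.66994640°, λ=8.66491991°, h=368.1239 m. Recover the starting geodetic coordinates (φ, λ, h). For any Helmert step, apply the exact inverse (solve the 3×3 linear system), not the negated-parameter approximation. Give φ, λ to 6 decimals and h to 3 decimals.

φ=-34.668880°, λ=8.668612°, h=136.147 m

start: φ=-34.669946°, λ=8.664920°, h=368.124 m
→ ECEF (a=6378206.400, f=1/294.978698214): X=5191823.1763, Y=791207.6960, Z=-3607835.3775
→ Helmert⁻¹: X=5191759.1993, Y=791540.2716, Z=-3607848.9729
→ geod (Bowring, a=6378388.000): φ=-34.66888000°, λ=8.66861200°, h=136.1470 m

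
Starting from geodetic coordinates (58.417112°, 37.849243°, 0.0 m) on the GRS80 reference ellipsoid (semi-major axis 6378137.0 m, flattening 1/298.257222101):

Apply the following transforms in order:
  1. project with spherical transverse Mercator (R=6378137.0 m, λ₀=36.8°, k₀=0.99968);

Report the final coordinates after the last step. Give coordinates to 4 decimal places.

E=61151.3482 m, N=6501359.2243 m

start: φ=58.417112°, λ=37.849243°, h=0.000 m
→ tm (R=6378137.0, λ₀=36.8°): E=61151.3482, N=6501359.2243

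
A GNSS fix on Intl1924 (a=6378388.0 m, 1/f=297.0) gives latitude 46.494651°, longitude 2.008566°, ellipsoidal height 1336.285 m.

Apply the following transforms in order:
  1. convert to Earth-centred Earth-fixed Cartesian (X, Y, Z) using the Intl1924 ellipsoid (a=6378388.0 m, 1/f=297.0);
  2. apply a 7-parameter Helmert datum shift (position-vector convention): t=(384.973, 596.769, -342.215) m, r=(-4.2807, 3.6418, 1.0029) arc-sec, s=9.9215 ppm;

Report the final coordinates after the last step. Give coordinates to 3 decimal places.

X=4397535.720 m, Y=154920.968 m, Z=4603947.356 m

start: φ=46.494651°, λ=2.008566°, h=1336.285 m
→ ECEF (a=6378388.000, f=1/297.0): X=4397026.5767, Y=154205.7337, Z=4604324.7238
→ Helmert 7p (PV): X=4397535.7195, Y=154920.9685, Z=4603947.3559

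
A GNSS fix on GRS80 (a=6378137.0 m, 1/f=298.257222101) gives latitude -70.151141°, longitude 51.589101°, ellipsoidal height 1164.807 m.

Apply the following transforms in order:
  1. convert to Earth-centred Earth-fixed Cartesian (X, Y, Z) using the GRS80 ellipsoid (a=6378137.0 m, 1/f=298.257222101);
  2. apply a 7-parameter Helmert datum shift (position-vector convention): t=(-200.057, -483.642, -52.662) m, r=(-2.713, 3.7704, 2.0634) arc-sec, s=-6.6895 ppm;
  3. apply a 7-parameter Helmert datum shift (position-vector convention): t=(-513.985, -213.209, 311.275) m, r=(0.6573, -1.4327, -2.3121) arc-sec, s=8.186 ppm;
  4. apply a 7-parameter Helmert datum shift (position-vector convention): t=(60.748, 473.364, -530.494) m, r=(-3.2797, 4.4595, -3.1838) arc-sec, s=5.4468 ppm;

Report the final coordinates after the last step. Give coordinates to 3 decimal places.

start: φ=-70.151141°, λ=51.589101°, h=1164.807 m
→ ECEF (a=6378137.000, f=1/298.257222101): X=1349749.1982, Y=1702294.3563, Z=-5977881.7641
→ Helmert 7p (PV): X=1349413.8115, Y=1701734.2026, Z=-5977941.4996
→ Helmert 7p (PV): X=1348971.4710, Y=1701538.8477, Z=-5977664.3641
→ Helmert 7p (PV): X=1348936.5915, Y=1701905.6095, Z=-5978283.6379

X=1348936.591 m, Y=1701905.610 m, Z=-5978283.638 m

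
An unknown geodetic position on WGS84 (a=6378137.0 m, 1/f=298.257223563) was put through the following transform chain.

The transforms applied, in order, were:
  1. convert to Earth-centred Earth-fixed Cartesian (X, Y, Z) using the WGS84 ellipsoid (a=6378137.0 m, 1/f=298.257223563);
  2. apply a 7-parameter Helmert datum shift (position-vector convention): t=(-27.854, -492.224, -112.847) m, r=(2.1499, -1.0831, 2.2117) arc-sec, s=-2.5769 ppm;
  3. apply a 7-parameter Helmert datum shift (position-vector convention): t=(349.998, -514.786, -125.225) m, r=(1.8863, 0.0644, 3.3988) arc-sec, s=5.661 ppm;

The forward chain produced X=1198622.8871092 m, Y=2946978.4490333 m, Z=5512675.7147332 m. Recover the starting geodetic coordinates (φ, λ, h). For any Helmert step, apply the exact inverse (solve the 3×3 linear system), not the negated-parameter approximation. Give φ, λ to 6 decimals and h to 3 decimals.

φ=60.170258°, λ=67.877900°, h=3338.222 m

start: X=1198622.8871, Y=2946978.4490, Z=5512675.7147 m
→ Helmert⁻¹: X=1198312.9531, Y=2947507.2180, Z=5512743.1510
→ Helmert⁻¹: X=1198404.4540, Y=2948051.6490, Z=5512833.1837
→ geod (Bowring, a=6378137.000): φ=60.17025800°, λ=67.87790000°, h=3338.2220 m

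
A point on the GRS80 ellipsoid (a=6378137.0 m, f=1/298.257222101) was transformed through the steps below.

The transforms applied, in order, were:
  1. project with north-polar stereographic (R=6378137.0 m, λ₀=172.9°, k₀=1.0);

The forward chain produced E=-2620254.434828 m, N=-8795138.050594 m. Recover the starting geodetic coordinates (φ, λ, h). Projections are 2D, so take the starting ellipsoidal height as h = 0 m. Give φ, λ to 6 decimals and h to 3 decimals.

start: E=-2620254.4348, N=-8795138.0506 m
→ stereo⁻¹: φ=18.53579000°, λ=156.31011200°

φ=18.535790°, λ=156.310112°, h=0.000 m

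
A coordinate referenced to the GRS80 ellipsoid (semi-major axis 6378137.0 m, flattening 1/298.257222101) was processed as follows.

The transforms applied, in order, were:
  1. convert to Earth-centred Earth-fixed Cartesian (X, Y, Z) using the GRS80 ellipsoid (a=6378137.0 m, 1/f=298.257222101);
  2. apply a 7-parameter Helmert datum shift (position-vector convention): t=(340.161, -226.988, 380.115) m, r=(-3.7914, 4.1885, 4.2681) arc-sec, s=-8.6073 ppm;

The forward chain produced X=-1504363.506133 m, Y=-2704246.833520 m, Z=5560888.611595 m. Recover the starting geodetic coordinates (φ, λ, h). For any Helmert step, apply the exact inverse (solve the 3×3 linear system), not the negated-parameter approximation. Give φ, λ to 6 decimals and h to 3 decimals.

φ=61.065260°, λ=-119.096681°, h=1841.494 m

start: X=-1504363.5061, Y=-2704246.8335, Z=5560888.6116 m
→ Helmert⁻¹: X=-1504885.4865, Y=-2704114.1888, Z=5560476.0942
→ geod (Bowring, a=6378137.000): φ=61.06526000°, λ=-119.09668100°, h=1841.4940 m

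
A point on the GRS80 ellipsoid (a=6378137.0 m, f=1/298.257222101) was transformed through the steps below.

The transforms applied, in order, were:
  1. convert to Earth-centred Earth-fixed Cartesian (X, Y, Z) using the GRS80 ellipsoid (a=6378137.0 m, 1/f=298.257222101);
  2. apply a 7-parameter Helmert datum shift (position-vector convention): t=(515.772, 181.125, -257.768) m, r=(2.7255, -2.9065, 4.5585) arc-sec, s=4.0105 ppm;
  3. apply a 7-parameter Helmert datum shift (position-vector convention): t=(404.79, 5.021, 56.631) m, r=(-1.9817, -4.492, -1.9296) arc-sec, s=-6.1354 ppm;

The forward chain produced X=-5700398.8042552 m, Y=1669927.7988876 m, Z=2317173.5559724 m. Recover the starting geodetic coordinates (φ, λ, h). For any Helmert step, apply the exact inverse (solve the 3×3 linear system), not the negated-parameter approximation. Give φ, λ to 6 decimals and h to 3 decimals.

start: X=-5700398.8043, Y=1669927.7989, Z=2317173.5560 m
→ Helmert⁻¹: X=-5700803.7275, Y=1669857.4295, Z=2317271.3359
→ Helmert⁻¹: X=-5701227.0737, Y=1669826.2302, Z=2317578.0817
→ geod (Bowring, a=6378137.000): φ=21.44217400°, λ=163.67527700°, h=1492.1740 m

φ=21.442174°, λ=163.675277°, h=1492.174 m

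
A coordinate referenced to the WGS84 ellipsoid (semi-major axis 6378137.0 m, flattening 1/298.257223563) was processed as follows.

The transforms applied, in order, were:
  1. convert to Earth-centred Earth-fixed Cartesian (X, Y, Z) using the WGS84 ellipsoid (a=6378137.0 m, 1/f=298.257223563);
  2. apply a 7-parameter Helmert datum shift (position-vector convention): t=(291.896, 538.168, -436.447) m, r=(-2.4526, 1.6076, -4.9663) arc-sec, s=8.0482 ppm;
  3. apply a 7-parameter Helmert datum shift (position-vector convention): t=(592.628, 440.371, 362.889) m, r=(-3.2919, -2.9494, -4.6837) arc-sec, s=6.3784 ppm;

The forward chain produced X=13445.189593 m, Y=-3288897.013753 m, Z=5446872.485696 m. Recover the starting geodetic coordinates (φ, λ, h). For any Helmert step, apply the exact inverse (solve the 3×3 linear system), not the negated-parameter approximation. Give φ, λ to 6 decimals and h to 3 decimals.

φ=59.036887°, λ=-89.777960°, h=844.758 m

start: X=13445.1896, Y=-3288897.0138, Z=5446872.4857 m
→ Helmert⁻¹: X=13005.0517, Y=-3289403.0315, Z=5446422.1734
→ Helmert⁻¹: X=12749.8158, Y=-3289979.1797, Z=5446775.7631
→ geod (Bowring, a=6378137.000): φ=59.03688700°, λ=-89.77796000°, h=844.7580 m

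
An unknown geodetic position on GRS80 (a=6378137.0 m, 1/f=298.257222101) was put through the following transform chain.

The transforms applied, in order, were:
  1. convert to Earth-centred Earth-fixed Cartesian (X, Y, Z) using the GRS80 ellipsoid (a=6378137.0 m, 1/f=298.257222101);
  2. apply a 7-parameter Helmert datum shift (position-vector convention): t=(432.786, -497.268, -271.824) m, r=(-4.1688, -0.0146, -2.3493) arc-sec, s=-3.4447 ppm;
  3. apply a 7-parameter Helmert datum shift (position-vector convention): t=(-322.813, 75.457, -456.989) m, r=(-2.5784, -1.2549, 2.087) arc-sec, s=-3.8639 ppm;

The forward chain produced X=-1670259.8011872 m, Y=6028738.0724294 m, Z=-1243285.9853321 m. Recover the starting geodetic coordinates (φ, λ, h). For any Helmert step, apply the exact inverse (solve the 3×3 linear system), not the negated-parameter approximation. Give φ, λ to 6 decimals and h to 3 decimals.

start: X=-1670259.8012, Y=6028738.0724, Z=-1243285.9853 m
→ Helmert⁻¹: X=-1669890.0025, Y=6028718.3406, Z=-1242748.2774
→ Helmert⁻¹: X=-1670397.3017, Y=6029242.4614, Z=-1242358.7587
→ geod (Bowring, a=6378137.000): φ=-11.30516700°, λ=105.48535400°, h=1192.6860 m

φ=-11.305167°, λ=105.485354°, h=1192.686 m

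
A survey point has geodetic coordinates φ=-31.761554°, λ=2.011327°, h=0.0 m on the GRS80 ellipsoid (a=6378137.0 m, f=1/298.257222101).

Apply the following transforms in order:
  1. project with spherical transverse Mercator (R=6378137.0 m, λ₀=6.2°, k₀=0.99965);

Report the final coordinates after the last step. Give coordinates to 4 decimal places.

E=-396472.0953 m, N=-3542079.3705 m

start: φ=-31.761554°, λ=2.011327°, h=0.000 m
→ tm (R=6378137.0, λ₀=6.2°): E=-396472.0953, N=-3542079.3705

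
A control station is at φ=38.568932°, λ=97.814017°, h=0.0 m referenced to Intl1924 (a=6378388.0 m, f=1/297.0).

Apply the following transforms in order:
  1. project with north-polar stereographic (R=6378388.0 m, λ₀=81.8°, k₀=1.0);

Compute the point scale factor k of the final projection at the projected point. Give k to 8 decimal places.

start: φ=38.568932°, λ=97.814017°, h=0.000 m
→ into stereo (λ₀=81.8°): φ=38.56893200°, λ−λ₀=16.01401700°
scale k = 1.23193996

1.23193996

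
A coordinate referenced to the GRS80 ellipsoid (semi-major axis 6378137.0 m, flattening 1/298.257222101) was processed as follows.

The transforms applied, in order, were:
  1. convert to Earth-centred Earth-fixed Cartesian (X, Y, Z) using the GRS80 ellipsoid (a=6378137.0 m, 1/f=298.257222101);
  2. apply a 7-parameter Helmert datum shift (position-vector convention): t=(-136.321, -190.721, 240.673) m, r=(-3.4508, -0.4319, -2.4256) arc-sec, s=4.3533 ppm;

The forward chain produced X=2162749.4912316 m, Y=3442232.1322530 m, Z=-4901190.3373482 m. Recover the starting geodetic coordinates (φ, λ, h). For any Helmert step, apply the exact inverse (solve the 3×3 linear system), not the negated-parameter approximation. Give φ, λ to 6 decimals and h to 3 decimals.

φ=-50.514050°, λ=57.860127°, h=2604.451 m

start: X=2162749.4912, Y=3442232.1323, Z=-4901190.3373 m
→ Helmert⁻¹: X=2162825.6508, Y=3442515.3009, Z=-4901356.6087
→ geod (Bowring, a=6378137.000): φ=-50.51405000°, λ=57.86012700°, h=2604.4510 m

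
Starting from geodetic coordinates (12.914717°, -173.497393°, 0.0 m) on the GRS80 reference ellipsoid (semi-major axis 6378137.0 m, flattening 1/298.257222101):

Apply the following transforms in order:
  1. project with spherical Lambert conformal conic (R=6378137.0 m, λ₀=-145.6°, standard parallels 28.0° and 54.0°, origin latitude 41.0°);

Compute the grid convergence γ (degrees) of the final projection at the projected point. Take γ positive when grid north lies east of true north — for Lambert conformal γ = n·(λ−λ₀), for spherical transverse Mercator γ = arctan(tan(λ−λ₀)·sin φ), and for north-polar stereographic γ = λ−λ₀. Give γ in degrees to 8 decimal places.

-18.46428789

start: φ=12.914717°, λ=-173.497393°, h=0.000 m
→ into lcc (λ₀=-145.6°): φ=12.91471700°, λ−λ₀=-27.89739300°
convergence γ = -18.46428789°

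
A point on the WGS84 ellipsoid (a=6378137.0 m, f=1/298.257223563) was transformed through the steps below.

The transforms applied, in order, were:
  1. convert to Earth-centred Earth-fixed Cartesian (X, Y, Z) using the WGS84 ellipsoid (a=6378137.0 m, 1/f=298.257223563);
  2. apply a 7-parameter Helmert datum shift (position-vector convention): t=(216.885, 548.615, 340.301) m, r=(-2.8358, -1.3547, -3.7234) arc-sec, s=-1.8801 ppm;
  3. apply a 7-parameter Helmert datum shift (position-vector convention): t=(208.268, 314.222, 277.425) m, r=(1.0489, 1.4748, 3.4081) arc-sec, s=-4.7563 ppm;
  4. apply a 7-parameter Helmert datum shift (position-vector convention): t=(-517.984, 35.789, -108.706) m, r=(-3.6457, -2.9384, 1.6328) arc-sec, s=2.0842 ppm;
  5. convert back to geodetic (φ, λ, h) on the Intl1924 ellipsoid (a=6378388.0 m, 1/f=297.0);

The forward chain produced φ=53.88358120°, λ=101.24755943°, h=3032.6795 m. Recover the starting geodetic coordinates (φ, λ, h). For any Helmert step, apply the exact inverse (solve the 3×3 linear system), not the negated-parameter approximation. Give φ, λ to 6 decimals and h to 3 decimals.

φ=53.888259°, λ=101.247829°, h=2312.317 m

start: φ=53.883581°, λ=101.247559°, h=3032.679 m
→ ECEF (a=6378388.000, f=1/297.0): X=-735266.9323, Y=3697259.5539, Z=5131669.9194
→ Helmert⁻¹: X=-734645.0432, Y=3697131.1701, Z=5131843.7416
→ Helmert⁻¹: X=-734832.4141, Y=3696872.7680, Z=5131566.6705
→ Helmert⁻¹: X=-735083.7029, Y=3696247.2863, Z=5131291.6619
→ geod (Bowring, a=6378137.000): φ=53.88825900°, λ=101.24782900°, h=2312.3170 m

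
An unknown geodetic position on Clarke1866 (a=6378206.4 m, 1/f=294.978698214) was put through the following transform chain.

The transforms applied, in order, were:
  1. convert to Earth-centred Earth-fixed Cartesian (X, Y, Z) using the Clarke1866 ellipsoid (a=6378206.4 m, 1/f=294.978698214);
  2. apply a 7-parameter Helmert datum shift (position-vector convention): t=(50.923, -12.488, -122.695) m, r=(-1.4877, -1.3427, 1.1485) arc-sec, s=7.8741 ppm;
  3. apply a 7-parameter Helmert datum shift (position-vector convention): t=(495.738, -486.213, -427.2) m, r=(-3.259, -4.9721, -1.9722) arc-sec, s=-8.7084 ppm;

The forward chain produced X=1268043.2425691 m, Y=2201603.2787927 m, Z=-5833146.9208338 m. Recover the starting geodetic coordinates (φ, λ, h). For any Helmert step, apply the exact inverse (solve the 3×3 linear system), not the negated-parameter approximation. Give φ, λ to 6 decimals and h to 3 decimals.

start: X=1268043.2426, Y=2201603.2788, Z=-5833146.9208 m
→ Helmert⁻¹: X=1267396.8852, Y=2202212.9450, Z=-5832766.2709
→ Helmert⁻¹: X=1267310.2776, Y=2202243.1041, Z=-5832590.0153
→ geod (Bowring, a=6378206.400): φ=-66.60267900°, λ=60.08114900°, h=1982.9990 m

φ=-66.602679°, λ=60.081149°, h=1982.999 m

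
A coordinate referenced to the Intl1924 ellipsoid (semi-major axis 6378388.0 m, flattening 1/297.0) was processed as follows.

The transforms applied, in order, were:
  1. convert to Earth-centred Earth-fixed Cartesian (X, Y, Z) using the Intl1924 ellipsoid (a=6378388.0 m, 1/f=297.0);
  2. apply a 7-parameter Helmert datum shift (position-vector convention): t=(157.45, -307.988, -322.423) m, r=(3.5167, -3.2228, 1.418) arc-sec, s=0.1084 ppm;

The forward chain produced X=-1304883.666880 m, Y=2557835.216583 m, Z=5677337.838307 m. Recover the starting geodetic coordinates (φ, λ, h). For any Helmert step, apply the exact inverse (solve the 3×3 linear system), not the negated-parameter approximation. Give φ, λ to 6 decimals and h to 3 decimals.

start: X=-1304883.6669, Y=2557835.2166, Z=5677337.8383 m
→ Helmert⁻¹: X=-1304934.6777, Y=2558248.6988, Z=5677636.4182
→ geod (Bowring, a=6378388.000): φ=63.32426000°, λ=117.02563100°, h=1359.2680 m

φ=63.324260°, λ=117.025631°, h=1359.268 m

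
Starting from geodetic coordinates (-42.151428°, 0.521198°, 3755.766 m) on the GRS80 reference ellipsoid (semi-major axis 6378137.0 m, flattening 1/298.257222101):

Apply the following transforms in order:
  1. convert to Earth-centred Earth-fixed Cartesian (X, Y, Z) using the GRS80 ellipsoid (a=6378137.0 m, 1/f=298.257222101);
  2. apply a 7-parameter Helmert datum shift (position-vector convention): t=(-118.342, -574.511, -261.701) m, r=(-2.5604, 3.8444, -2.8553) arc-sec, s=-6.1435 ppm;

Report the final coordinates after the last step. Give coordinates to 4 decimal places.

X=4738089.9128 m, Y=42410.6014 m, Z=-4260933.3567 m

start: φ=-42.151428°, λ=0.521198°, h=3755.766 m
→ ECEF (a=6378137.000, f=1/298.257222101): X=4738316.1774, Y=43103.8561, Z=-4260608.9826
→ Helmert 7p (PV): X=4738089.9128, Y=42410.6014, Z=-4260933.3567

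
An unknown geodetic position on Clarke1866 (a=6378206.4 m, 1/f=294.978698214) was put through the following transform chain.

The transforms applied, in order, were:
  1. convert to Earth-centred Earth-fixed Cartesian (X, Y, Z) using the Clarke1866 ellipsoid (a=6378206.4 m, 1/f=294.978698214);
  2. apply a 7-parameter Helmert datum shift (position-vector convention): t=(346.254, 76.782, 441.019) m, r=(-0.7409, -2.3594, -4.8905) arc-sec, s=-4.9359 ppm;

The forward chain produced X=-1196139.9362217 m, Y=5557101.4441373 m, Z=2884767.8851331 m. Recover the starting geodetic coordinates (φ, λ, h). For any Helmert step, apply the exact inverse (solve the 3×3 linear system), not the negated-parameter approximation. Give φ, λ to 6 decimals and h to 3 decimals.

start: X=-1196139.9362, Y=5557101.4441, Z=2884767.8851 m
→ Helmert⁻¹: X=-1196590.8583, Y=5557013.3596, Z=2884374.7511
→ geod (Bowring, a=6378206.400): φ=27.06150900°, λ=102.15194300°, h=550.2460 m

φ=27.061509°, λ=102.151943°, h=550.246 m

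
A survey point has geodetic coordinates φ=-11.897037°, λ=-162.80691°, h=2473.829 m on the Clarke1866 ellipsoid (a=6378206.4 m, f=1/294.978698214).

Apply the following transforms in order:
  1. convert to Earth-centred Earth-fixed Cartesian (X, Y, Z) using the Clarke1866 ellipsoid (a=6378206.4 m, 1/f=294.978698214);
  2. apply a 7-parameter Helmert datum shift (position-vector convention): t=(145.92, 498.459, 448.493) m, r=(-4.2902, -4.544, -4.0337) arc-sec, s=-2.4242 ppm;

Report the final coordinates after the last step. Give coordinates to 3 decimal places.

X=-5965323.318 m, Y=-1845242.639 m, Z=-1306329.295 m

start: φ=-11.897037°, λ=-162.806910°, h=2473.829 m
→ ECEF (a=6378206.400, f=1/294.978698214): X=-5965476.3886, Y=-1845835.0543, Z=-1306687.9292
→ Helmert 7p (PV): X=-5965323.3179, Y=-1845242.6389, Z=-1306329.2949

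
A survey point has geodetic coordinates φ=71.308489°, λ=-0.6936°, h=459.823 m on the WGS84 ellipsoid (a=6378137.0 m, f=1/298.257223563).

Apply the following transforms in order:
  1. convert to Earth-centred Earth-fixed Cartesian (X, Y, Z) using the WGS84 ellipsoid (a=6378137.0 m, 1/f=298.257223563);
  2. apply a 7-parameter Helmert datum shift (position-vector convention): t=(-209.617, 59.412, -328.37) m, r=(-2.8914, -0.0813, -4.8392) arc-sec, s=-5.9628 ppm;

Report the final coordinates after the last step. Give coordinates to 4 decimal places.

start: φ=71.308489°, λ=-0.693600°, h=459.823 m
→ ECEF (a=6378137.000, f=1/298.257223563): X=2050182.4305, Y=-24819.9084, Z=6019835.7430
→ Helmert 7p (PV): X=2049957.6337, Y=-24724.0627, Z=6019472.6339

X=2049957.6337 m, Y=-24724.0627 m, Z=6019472.6339 m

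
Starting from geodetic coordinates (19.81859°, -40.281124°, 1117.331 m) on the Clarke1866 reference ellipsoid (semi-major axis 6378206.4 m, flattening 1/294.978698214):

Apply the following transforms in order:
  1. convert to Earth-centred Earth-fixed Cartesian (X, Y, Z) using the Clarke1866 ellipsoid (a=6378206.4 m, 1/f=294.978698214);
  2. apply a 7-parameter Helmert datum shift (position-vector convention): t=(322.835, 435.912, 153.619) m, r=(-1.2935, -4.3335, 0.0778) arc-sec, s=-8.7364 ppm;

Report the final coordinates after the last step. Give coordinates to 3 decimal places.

start: φ=19.818590°, λ=-40.281124°, h=1117.331 m
→ ECEF (a=6378206.400, f=1/294.978698214): X=4580200.3682, Y=-3881698.9290, Z=2149065.1157
→ Helmert 7p (PV): X=4580439.5027, Y=-3881213.9006, Z=2149320.5282

X=4580439.503 m, Y=-3881213.901 m, Z=2149320.528 m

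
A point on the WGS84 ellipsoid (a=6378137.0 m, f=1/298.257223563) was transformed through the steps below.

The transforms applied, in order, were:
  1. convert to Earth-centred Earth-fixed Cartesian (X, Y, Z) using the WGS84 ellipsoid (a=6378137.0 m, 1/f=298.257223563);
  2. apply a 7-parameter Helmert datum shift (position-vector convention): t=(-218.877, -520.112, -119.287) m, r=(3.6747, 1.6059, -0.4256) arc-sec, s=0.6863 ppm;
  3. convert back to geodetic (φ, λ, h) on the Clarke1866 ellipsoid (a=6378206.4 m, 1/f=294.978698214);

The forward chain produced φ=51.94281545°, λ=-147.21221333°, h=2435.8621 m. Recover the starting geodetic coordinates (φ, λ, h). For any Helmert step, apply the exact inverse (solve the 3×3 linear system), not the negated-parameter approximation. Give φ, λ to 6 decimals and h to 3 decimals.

φ=51.944871°, λ=-147.218124°, h=2160.522 m

start: φ=51.942815°, λ=-147.212213°, h=2435.862 m
→ ECEF (a=6378206.400, f=1/294.978698214): X=-3313639.0994, Y=-2134495.1061, Z=5000597.6952
→ Helmert⁻¹: X=-3313452.4792, Y=-2133891.2762, Z=5000725.7692
→ geod (Bowring, a=6378137.000): φ=51.94487100°, λ=-147.21812400°, h=2160.5220 m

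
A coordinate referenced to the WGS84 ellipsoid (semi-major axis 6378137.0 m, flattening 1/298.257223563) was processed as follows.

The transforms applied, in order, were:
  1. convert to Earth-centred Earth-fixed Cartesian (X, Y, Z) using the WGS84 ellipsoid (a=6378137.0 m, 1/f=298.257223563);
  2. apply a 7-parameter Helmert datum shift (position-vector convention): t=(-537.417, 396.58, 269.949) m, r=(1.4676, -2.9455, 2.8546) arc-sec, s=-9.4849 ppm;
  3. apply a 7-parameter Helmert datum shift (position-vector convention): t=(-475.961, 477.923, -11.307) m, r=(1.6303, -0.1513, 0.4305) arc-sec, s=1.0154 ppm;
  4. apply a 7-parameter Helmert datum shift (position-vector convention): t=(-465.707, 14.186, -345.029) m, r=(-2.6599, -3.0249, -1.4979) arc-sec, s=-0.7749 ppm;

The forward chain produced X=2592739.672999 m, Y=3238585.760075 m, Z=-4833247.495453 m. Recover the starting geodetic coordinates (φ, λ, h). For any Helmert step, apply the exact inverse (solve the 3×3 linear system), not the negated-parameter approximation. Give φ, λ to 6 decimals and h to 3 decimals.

start: X=2592739.6730, Y=3238585.7601, Z=-4833247.4955 m
→ Helmert⁻¹: X=2593112.9951, Y=3238655.2379, Z=-4832902.4755
→ Helmert⁻¹: X=2593589.5359, Y=3238130.4147, Z=-4832913.7576
→ Helmert⁻¹: X=2594127.3460, Y=3237694.2537, Z=-4833289.6305
→ geod (Bowring, a=6378137.000): φ=-49.54816400°, λ=51.29735800°, h=3884.0230 m

φ=-49.548164°, λ=51.297358°, h=3884.023 m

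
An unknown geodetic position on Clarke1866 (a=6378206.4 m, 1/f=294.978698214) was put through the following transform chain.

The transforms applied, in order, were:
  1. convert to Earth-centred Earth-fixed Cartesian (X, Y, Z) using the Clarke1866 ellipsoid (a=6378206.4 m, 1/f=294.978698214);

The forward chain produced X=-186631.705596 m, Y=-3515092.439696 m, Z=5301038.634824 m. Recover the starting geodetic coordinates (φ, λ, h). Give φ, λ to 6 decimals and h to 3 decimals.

start: X=-186631.7056, Y=-3515092.4397, Z=5301038.6348 m
→ geod (Bowring, a=6378206.400): φ=56.59377000°, λ=-93.03923100°, h=133.1320 m

φ=56.593770°, λ=-93.039231°, h=133.132 m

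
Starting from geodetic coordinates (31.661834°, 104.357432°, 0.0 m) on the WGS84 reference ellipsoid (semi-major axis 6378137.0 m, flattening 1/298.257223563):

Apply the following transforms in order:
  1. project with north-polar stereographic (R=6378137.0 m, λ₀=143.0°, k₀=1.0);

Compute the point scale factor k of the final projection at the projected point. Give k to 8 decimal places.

1.31155729

start: φ=31.661834°, λ=104.357432°, h=0.000 m
→ into stereo (λ₀=143.0°): φ=31.66183400°, λ−λ₀=-38.64256800°
scale k = 1.31155729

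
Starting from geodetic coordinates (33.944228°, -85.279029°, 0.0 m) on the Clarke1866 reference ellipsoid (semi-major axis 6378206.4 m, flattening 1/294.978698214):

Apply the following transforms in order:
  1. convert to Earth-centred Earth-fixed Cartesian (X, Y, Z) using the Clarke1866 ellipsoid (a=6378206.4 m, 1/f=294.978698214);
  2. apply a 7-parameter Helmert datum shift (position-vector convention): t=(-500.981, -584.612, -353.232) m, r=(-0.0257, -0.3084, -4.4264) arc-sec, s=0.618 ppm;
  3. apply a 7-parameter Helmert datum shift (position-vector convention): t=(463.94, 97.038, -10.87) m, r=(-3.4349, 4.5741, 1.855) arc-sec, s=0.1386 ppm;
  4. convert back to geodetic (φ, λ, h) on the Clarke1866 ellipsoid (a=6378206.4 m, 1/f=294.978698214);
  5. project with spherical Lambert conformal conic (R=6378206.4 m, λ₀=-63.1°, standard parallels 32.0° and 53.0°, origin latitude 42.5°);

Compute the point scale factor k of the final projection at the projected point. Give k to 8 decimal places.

start: φ=33.944228°, λ=-85.279029°, h=0.000 m
→ ECEF (a=6378206.400, f=1/294.978698214): X=435946.8642, Y=-5278863.8774, Z=3541130.9832
→ Helmert 7p (PV): X=435327.5746, Y=-5279460.6659, Z=3540781.2491
→ Helmert 7p (PV): X=435917.5746, Y=-5279301.4804, Z=3540849.1343
→ geod (Bowring, a=6378206.400): φ=33.93993675°, λ=-85.27973428°, h=202.4337 m
→ into lcc (λ₀=-63.1°): φ=33.93993675°, λ−λ₀=-22.17973428°
scale k = 0.99455700

0.99455700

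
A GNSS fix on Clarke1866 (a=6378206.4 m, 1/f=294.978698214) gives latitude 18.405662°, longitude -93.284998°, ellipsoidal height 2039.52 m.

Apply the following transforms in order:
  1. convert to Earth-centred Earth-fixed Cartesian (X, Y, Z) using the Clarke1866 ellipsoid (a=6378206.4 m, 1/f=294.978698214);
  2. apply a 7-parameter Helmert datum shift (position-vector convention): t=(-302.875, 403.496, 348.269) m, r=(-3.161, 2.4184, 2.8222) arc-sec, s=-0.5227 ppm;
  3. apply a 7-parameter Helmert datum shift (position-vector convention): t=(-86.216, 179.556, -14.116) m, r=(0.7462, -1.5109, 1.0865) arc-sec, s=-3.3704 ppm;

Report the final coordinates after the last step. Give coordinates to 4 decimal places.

X=-347283.6887 m, Y=-6045332.0076 m, Z=2001959.4024 m

start: φ=18.405662°, λ=-93.284998°, h=2039.520 m
→ ECEF (a=6378206.400, f=1/294.978698214): X=-347019.3203, Y=-6045955.4499, Z=2001560.7345
→ Helmert 7p (PV): X=-347215.8229, Y=-6045522.8679, Z=2002004.6800
→ Helmert 7p (PV): X=-347283.6887, Y=-6045332.0076, Z=2001959.4024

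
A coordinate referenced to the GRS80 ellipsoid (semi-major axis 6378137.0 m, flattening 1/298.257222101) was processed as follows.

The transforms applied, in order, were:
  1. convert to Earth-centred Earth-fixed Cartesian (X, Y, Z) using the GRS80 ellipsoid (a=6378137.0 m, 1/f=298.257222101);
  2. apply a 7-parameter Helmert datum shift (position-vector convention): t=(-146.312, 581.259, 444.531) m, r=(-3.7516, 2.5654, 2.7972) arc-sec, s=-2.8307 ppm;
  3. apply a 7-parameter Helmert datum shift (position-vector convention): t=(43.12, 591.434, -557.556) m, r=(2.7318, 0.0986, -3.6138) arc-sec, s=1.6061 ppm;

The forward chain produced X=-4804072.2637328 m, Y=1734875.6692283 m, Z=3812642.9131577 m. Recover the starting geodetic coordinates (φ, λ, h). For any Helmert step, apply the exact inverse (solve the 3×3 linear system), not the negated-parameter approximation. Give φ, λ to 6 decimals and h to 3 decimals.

φ=36.926792°, λ=160.156622°, h=3005.224 m

start: X=-4804072.2637, Y=1734875.6692, Z=3812642.9132 m
→ Helmert⁻¹: X=-4804139.8750, Y=1734247.7825, Z=3813169.0797
→ Helmert⁻¹: X=-4804031.0713, Y=1733667.2329, Z=3812707.1241
→ geod (Bowring, a=6378137.000): φ=36.92679200°, λ=160.15662200°, h=3005.2240 m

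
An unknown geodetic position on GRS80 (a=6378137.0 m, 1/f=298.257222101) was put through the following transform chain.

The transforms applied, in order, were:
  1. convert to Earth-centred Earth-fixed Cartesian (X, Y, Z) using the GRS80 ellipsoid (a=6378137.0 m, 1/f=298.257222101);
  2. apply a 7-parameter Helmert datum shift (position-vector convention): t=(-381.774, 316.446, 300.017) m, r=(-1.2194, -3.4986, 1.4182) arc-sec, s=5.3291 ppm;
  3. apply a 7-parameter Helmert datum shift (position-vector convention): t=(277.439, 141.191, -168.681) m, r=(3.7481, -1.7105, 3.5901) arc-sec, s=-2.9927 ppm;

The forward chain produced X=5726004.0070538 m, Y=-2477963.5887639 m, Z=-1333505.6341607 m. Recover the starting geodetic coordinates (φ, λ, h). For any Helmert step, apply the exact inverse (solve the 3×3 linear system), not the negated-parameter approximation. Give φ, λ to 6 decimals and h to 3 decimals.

start: X=5726004.0071, Y=-2477963.5888, Z=-1333505.6342 m
→ Helmert⁻¹: X=5725689.5120, Y=-2478236.0819, Z=-1333343.3923
→ Helmert⁻¹: X=5726001.1070, Y=-2478570.8045, Z=-1333748.0778
→ geod (Bowring, a=6378137.000): φ=-12.14490700°, λ=-23.40597400°, h=3184.8540 m

φ=-12.144907°, λ=-23.405974°, h=3184.854 m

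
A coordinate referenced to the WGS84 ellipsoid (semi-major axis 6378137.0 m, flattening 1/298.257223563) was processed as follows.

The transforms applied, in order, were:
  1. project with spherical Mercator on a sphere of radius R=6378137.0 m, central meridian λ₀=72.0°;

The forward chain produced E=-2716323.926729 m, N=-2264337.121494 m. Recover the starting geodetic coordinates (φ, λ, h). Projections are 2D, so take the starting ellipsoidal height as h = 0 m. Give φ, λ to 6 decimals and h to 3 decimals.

φ=-19.926595°, λ=47.598847°, h=0.000 m

start: E=-2716323.9267, N=-2264337.1215 m
→ merc⁻¹: φ=-19.92659500°, λ=47.59884700°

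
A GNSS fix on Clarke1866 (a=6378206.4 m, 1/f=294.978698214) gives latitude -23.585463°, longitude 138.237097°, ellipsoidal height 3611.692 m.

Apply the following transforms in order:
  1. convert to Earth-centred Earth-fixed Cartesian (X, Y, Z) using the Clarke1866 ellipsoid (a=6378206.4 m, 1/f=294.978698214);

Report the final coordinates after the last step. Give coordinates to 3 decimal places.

X=-4364959.071 m, Y=3897641.331 m, Z=-2537571.533 m

start: φ=-23.585463°, λ=138.237097°, h=3611.692 m
→ ECEF (a=6378206.400, f=1/294.978698214): X=-4364959.0712, Y=3897641.3309, Z=-2537571.5326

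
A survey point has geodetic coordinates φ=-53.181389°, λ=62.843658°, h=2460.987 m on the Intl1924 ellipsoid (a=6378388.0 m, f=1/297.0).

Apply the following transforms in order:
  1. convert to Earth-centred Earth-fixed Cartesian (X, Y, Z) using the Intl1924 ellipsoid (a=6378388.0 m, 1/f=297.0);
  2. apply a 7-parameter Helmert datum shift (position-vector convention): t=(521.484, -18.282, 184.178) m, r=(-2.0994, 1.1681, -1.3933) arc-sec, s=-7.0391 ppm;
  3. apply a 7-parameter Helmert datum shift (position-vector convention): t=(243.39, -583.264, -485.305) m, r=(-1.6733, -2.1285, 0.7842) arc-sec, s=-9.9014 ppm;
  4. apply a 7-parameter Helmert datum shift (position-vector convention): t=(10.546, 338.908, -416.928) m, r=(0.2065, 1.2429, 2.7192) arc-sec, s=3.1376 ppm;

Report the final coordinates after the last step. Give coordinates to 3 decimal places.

start: φ=-53.181389°, λ=62.843658°, h=2460.987 m
→ ECEF (a=6378388.000, f=1/297.0): X=1749092.7530, Y=3409754.6362, Z=-5084738.0914
→ Helmert 7p (PV): X=1749596.1622, Y=3409648.7847, Z=-5084562.7315
→ Helmert 7p (PV): X=1749861.7341, Y=3408997.1646, Z=-5085007.2980
→ Helmert 7p (PV): X=1749802.1882, Y=3409374.9281, Z=-5085447.3120

X=1749802.188 m, Y=3409374.928 m, Z=-5085447.312 m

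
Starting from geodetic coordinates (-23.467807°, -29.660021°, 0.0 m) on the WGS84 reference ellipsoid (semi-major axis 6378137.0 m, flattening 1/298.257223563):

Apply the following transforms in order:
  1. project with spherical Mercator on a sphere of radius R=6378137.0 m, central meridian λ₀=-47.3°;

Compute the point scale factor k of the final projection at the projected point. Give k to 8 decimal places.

1.09017494

start: φ=-23.467807°, λ=-29.660021°, h=0.000 m
→ into merc (λ₀=-47.3°): φ=-23.46780700°, λ−λ₀=17.63997900°
scale k = 1.09017494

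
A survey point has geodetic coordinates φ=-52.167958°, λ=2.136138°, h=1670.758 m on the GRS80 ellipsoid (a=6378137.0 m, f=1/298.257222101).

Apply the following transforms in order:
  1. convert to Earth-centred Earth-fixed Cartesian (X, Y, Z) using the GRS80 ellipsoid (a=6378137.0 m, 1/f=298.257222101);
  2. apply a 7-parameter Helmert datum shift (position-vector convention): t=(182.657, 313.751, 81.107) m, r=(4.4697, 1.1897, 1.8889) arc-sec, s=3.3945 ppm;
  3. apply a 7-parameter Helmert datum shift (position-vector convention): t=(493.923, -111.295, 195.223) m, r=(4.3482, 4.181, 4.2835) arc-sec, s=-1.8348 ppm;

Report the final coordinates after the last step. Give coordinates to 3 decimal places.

start: φ=-52.167958°, λ=2.136138°, h=1670.758 m
→ ECEF (a=6378137.000, f=1/298.257222101): X=3918516.6961, Y=146160.3797, Z=-5015607.1242
→ Helmert 7p (PV): X=3918682.3867, Y=146619.1985, Z=-5015562.4768
→ Helmert 7p (PV): X=3919064.4093, Y=146694.7448, Z=-5015434.3923

X=3919064.409 m, Y=146694.745 m, Z=-5015434.392 m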